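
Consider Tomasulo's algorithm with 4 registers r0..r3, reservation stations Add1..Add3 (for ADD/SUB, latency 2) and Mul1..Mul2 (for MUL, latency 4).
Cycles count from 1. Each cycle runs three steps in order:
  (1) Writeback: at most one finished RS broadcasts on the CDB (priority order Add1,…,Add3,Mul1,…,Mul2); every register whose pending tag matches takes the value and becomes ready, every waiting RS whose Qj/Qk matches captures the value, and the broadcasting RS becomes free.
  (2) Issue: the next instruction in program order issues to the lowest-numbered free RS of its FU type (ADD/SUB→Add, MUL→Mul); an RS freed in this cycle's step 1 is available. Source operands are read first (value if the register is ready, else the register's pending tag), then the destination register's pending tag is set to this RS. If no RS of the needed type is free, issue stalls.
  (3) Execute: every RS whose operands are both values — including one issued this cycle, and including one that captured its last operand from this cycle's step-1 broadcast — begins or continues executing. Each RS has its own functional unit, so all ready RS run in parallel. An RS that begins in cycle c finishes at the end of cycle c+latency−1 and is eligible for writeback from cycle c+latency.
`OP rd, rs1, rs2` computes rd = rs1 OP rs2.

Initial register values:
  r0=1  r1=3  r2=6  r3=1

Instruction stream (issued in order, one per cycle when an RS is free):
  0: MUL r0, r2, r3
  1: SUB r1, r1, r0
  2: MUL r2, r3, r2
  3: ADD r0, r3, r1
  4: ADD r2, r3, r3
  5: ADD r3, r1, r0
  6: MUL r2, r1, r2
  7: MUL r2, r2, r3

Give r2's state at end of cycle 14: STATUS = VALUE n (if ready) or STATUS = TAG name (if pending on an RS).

  c1: issue MUL r0<-Mul1  regs: r0:Mul1,r1:3,r2:6,r3:1
  c2: issue SUB r1<-Add1  regs: r0:Mul1,r1:Add1,r2:6,r3:1
  c3: issue MUL r2<-Mul2  regs: r0:Mul1,r1:Add1,r2:Mul2,r3:1
  c4: issue ADD r0<-Add2  regs: r0:Add2,r1:Add1,r2:Mul2,r3:1
  c5: CDB Mul1=6; issue ADD r2<-Add3  regs: r0:Add2,r1:Add1,r2:Add3,r3:1
  c6: stall  regs: r0:Add2,r1:Add1,r2:Add3,r3:1
  c7: CDB Add1=-3; issue ADD r3<-Add1  regs: r0:Add2,r1:-3,r2:Add3,r3:Add1
  c8: CDB Add3=2; issue MUL r2<-Mul1  regs: r0:Add2,r1:-3,r2:Mul1,r3:Add1
  c9: CDB Add2=-2; stall  regs: r0:-2,r1:-3,r2:Mul1,r3:Add1
  c10: CDB Mul2=6; issue MUL r2<-Mul2  regs: r0:-2,r1:-3,r2:Mul2,r3:Add1
  c11: CDB Add1=-5  regs: r0:-2,r1:-3,r2:Mul2,r3:-5
  c12: CDB Mul1=-6  regs: r0:-2,r1:-3,r2:Mul2,r3:-5
  c13: -  regs: r0:-2,r1:-3,r2:Mul2,r3:-5
  c14: -  regs: r0:-2,r1:-3,r2:Mul2,r3:-5

STATUS = TAG Mul2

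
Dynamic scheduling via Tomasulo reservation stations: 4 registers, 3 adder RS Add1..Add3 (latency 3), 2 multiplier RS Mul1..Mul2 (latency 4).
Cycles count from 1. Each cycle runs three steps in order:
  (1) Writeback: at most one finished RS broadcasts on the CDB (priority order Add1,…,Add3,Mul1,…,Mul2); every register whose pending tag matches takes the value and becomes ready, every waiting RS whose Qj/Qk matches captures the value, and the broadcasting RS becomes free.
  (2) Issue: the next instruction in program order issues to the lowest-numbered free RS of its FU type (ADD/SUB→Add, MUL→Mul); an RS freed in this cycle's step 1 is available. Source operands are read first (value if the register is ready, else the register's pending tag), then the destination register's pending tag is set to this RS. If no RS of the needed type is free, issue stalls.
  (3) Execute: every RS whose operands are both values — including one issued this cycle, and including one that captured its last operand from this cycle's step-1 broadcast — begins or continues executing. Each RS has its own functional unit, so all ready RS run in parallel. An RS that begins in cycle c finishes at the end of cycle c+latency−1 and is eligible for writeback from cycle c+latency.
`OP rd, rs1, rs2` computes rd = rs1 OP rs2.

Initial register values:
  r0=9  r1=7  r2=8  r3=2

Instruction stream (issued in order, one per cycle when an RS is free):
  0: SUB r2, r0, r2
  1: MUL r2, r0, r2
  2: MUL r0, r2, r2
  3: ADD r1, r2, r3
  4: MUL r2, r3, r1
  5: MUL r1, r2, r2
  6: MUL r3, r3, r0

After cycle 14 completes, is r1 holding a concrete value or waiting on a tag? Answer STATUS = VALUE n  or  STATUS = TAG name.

STATUS = TAG Mul2

  c1: issue SUB r2<-Add1  regs: r0:9,r1:7,r2:Add1,r3:2
  c2: issue MUL r2<-Mul1  regs: r0:9,r1:7,r2:Mul1,r3:2
  c3: issue MUL r0<-Mul2  regs: r0:Mul2,r1:7,r2:Mul1,r3:2
  c4: CDB Add1=1; issue ADD r1<-Add1  regs: r0:Mul2,r1:Add1,r2:Mul1,r3:2
  c5: stall  regs: r0:Mul2,r1:Add1,r2:Mul1,r3:2
  c6: stall  regs: r0:Mul2,r1:Add1,r2:Mul1,r3:2
  c7: stall  regs: r0:Mul2,r1:Add1,r2:Mul1,r3:2
  c8: CDB Mul1=9; issue MUL r2<-Mul1  regs: r0:Mul2,r1:Add1,r2:Mul1,r3:2
  c9: stall  regs: r0:Mul2,r1:Add1,r2:Mul1,r3:2
  c10: stall  regs: r0:Mul2,r1:Add1,r2:Mul1,r3:2
  c11: CDB Add1=11; stall  regs: r0:Mul2,r1:11,r2:Mul1,r3:2
  c12: CDB Mul2=81; issue MUL r1<-Mul2  regs: r0:81,r1:Mul2,r2:Mul1,r3:2
  c13: stall  regs: r0:81,r1:Mul2,r2:Mul1,r3:2
  c14: stall  regs: r0:81,r1:Mul2,r2:Mul1,r3:2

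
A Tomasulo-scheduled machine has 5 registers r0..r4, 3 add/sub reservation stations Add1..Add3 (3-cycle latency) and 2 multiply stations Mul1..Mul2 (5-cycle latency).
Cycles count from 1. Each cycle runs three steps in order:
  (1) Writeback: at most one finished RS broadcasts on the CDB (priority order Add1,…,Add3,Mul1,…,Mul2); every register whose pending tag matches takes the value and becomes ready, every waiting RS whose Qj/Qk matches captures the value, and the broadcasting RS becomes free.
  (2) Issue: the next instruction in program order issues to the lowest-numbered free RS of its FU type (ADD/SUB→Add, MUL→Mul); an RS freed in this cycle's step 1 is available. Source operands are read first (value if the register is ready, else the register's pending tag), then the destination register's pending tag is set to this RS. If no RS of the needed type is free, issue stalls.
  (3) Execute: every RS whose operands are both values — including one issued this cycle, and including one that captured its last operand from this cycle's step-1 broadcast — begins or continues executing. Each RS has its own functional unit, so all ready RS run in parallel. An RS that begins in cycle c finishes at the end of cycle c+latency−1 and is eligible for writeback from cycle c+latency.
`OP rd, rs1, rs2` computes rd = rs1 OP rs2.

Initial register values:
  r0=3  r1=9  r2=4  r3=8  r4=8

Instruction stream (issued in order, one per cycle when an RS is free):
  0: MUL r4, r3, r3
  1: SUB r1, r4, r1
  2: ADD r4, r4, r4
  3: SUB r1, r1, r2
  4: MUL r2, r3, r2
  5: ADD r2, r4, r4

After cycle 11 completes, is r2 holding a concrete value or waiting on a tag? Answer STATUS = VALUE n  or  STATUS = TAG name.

cycle 1: issue MUL r4<-Mul1 // r0:3,r1:9,r2:4,r3:8,r4:Mul1
cycle 2: issue SUB r1<-Add1 // r0:3,r1:Add1,r2:4,r3:8,r4:Mul1
cycle 3: issue ADD r4<-Add2 // r0:3,r1:Add1,r2:4,r3:8,r4:Add2
cycle 4: issue SUB r1<-Add3 // r0:3,r1:Add3,r2:4,r3:8,r4:Add2
cycle 5: issue MUL r2<-Mul2 // r0:3,r1:Add3,r2:Mul2,r3:8,r4:Add2
cycle 6: CDB Mul1=64; stall // r0:3,r1:Add3,r2:Mul2,r3:8,r4:Add2
cycle 7: stall // r0:3,r1:Add3,r2:Mul2,r3:8,r4:Add2
cycle 8: stall // r0:3,r1:Add3,r2:Mul2,r3:8,r4:Add2
cycle 9: CDB Add1=55; issue ADD r2<-Add1 // r0:3,r1:Add3,r2:Add1,r3:8,r4:Add2
cycle 10: CDB Add2=128 // r0:3,r1:Add3,r2:Add1,r3:8,r4:128
cycle 11: CDB Mul2=32 // r0:3,r1:Add3,r2:Add1,r3:8,r4:128

STATUS = TAG Add1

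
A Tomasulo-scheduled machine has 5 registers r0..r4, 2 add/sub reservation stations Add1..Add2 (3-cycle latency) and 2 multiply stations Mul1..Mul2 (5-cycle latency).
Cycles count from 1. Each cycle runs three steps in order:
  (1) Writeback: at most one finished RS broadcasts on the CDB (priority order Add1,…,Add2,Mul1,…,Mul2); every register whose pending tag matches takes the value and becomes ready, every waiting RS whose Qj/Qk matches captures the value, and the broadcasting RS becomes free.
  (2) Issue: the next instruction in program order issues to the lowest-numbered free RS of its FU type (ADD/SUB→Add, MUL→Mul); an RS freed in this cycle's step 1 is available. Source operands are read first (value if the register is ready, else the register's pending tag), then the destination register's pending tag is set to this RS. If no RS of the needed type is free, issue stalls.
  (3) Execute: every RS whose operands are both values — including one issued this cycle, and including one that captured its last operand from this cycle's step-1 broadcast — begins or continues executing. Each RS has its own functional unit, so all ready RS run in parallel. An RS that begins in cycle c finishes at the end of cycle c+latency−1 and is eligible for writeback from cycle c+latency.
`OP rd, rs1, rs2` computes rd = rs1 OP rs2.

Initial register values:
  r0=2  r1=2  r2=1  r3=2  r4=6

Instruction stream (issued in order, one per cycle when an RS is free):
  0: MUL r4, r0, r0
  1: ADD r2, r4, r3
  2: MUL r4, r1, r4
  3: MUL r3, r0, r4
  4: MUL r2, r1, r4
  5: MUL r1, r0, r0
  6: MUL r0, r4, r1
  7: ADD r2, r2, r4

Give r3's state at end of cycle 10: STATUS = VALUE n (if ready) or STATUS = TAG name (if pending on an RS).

STATUS = TAG Mul1

cycle 1: issue MUL r4<-Mul1 // r0:2,r1:2,r2:1,r3:2,r4:Mul1
cycle 2: issue ADD r2<-Add1 // r0:2,r1:2,r2:Add1,r3:2,r4:Mul1
cycle 3: issue MUL r4<-Mul2 // r0:2,r1:2,r2:Add1,r3:2,r4:Mul2
cycle 4: stall // r0:2,r1:2,r2:Add1,r3:2,r4:Mul2
cycle 5: stall // r0:2,r1:2,r2:Add1,r3:2,r4:Mul2
cycle 6: CDB Mul1=4; issue MUL r3<-Mul1 // r0:2,r1:2,r2:Add1,r3:Mul1,r4:Mul2
cycle 7: stall // r0:2,r1:2,r2:Add1,r3:Mul1,r4:Mul2
cycle 8: stall // r0:2,r1:2,r2:Add1,r3:Mul1,r4:Mul2
cycle 9: CDB Add1=6; stall // r0:2,r1:2,r2:6,r3:Mul1,r4:Mul2
cycle 10: stall // r0:2,r1:2,r2:6,r3:Mul1,r4:Mul2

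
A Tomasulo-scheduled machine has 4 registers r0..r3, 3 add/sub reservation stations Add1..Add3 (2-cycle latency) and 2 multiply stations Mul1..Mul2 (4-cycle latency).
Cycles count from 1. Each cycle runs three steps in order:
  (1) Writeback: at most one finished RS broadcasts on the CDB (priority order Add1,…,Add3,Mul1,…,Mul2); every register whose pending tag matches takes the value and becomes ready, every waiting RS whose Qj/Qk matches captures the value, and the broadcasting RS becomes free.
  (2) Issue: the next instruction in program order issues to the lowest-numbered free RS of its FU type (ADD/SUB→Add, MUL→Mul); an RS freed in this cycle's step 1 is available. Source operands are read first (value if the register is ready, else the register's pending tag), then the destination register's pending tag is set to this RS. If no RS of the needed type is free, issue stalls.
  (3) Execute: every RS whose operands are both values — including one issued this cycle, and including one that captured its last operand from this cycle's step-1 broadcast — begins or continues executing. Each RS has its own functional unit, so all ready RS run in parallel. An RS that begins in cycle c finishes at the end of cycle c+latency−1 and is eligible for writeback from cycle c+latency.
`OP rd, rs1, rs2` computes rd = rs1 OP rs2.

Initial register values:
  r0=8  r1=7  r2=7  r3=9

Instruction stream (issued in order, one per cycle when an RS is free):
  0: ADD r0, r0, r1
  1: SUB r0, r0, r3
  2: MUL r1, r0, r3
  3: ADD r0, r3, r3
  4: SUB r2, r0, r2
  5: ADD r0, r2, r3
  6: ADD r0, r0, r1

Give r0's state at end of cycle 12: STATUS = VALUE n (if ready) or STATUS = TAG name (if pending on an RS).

  c1: issue ADD r0<-Add1  regs: r0:Add1,r1:7,r2:7,r3:9
  c2: issue SUB r0<-Add2  regs: r0:Add2,r1:7,r2:7,r3:9
  c3: CDB Add1=15; issue MUL r1<-Mul1  regs: r0:Add2,r1:Mul1,r2:7,r3:9
  c4: issue ADD r0<-Add1  regs: r0:Add1,r1:Mul1,r2:7,r3:9
  c5: CDB Add2=6; issue SUB r2<-Add2  regs: r0:Add1,r1:Mul1,r2:Add2,r3:9
  c6: CDB Add1=18; issue ADD r0<-Add1  regs: r0:Add1,r1:Mul1,r2:Add2,r3:9
  c7: issue ADD r0<-Add3  regs: r0:Add3,r1:Mul1,r2:Add2,r3:9
  c8: CDB Add2=11  regs: r0:Add3,r1:Mul1,r2:11,r3:9
  c9: CDB Mul1=54  regs: r0:Add3,r1:54,r2:11,r3:9
  c10: CDB Add1=20  regs: r0:Add3,r1:54,r2:11,r3:9
  c11: -  regs: r0:Add3,r1:54,r2:11,r3:9
  c12: CDB Add3=74  regs: r0:74,r1:54,r2:11,r3:9

STATUS = VALUE 74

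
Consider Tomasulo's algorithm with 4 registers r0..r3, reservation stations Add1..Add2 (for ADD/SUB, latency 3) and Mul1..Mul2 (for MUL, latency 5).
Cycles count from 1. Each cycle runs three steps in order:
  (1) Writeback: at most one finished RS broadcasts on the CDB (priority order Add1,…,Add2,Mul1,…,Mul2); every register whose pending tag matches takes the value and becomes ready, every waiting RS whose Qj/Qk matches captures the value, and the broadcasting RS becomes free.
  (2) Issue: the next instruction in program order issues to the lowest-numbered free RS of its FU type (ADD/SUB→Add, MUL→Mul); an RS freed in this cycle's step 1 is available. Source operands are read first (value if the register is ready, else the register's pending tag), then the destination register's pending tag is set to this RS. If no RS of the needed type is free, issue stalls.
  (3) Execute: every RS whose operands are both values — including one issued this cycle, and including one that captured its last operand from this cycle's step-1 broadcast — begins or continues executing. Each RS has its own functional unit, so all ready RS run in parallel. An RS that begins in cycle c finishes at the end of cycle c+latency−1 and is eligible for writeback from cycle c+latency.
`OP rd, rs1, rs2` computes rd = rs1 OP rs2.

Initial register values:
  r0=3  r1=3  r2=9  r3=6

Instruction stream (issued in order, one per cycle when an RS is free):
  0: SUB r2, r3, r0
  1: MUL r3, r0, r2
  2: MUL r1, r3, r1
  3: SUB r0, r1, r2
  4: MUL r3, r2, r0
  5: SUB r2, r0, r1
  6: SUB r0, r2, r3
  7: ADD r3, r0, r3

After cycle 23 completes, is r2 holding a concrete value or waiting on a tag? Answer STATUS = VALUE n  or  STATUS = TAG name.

STATUS = VALUE -3

cycle 1: issue SUB r2<-Add1 // r0:3,r1:3,r2:Add1,r3:6
cycle 2: issue MUL r3<-Mul1 // r0:3,r1:3,r2:Add1,r3:Mul1
cycle 3: issue MUL r1<-Mul2 // r0:3,r1:Mul2,r2:Add1,r3:Mul1
cycle 4: CDB Add1=3; issue SUB r0<-Add1 // r0:Add1,r1:Mul2,r2:3,r3:Mul1
cycle 5: stall // r0:Add1,r1:Mul2,r2:3,r3:Mul1
cycle 6: stall // r0:Add1,r1:Mul2,r2:3,r3:Mul1
cycle 7: stall // r0:Add1,r1:Mul2,r2:3,r3:Mul1
cycle 8: stall // r0:Add1,r1:Mul2,r2:3,r3:Mul1
cycle 9: CDB Mul1=9; issue MUL r3<-Mul1 // r0:Add1,r1:Mul2,r2:3,r3:Mul1
cycle 10: issue SUB r2<-Add2 // r0:Add1,r1:Mul2,r2:Add2,r3:Mul1
cycle 11: stall // r0:Add1,r1:Mul2,r2:Add2,r3:Mul1
cycle 12: stall // r0:Add1,r1:Mul2,r2:Add2,r3:Mul1
cycle 13: stall // r0:Add1,r1:Mul2,r2:Add2,r3:Mul1
cycle 14: CDB Mul2=27; stall // r0:Add1,r1:27,r2:Add2,r3:Mul1
cycle 15: stall // r0:Add1,r1:27,r2:Add2,r3:Mul1
cycle 16: stall // r0:Add1,r1:27,r2:Add2,r3:Mul1
cycle 17: CDB Add1=24; issue SUB r0<-Add1 // r0:Add1,r1:27,r2:Add2,r3:Mul1
cycle 18: stall // r0:Add1,r1:27,r2:Add2,r3:Mul1
cycle 19: stall // r0:Add1,r1:27,r2:Add2,r3:Mul1
cycle 20: CDB Add2=-3; issue ADD r3<-Add2 // r0:Add1,r1:27,r2:-3,r3:Add2
cycle 21: - // r0:Add1,r1:27,r2:-3,r3:Add2
cycle 22: CDB Mul1=72 // r0:Add1,r1:27,r2:-3,r3:Add2
cycle 23: - // r0:Add1,r1:27,r2:-3,r3:Add2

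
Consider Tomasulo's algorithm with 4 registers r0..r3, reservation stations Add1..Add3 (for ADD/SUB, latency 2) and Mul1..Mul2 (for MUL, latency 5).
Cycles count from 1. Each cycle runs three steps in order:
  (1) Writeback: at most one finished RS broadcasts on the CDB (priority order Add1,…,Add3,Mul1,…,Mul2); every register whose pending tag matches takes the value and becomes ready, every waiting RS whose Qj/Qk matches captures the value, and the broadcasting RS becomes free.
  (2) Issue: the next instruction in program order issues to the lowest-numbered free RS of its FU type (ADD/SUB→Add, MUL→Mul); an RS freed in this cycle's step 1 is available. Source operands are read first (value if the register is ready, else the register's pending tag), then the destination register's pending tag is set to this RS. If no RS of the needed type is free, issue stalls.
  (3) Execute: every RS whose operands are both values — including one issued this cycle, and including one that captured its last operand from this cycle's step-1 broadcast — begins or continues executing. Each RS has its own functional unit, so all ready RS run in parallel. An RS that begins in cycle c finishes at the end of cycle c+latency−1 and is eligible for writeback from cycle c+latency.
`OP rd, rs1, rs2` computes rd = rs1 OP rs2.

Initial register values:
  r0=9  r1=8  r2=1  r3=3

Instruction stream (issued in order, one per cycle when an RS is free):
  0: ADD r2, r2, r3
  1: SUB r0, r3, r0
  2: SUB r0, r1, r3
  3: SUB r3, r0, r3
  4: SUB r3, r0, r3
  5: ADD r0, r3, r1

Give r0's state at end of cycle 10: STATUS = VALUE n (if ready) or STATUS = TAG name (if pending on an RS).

STATUS = TAG Add3

cycle 1: issue ADD r2<-Add1 // r0:9,r1:8,r2:Add1,r3:3
cycle 2: issue SUB r0<-Add2 // r0:Add2,r1:8,r2:Add1,r3:3
cycle 3: CDB Add1=4; issue SUB r0<-Add1 // r0:Add1,r1:8,r2:4,r3:3
cycle 4: CDB Add2=-6; issue SUB r3<-Add2 // r0:Add1,r1:8,r2:4,r3:Add2
cycle 5: CDB Add1=5; issue SUB r3<-Add1 // r0:5,r1:8,r2:4,r3:Add1
cycle 6: issue ADD r0<-Add3 // r0:Add3,r1:8,r2:4,r3:Add1
cycle 7: CDB Add2=2 // r0:Add3,r1:8,r2:4,r3:Add1
cycle 8: - // r0:Add3,r1:8,r2:4,r3:Add1
cycle 9: CDB Add1=3 // r0:Add3,r1:8,r2:4,r3:3
cycle 10: - // r0:Add3,r1:8,r2:4,r3:3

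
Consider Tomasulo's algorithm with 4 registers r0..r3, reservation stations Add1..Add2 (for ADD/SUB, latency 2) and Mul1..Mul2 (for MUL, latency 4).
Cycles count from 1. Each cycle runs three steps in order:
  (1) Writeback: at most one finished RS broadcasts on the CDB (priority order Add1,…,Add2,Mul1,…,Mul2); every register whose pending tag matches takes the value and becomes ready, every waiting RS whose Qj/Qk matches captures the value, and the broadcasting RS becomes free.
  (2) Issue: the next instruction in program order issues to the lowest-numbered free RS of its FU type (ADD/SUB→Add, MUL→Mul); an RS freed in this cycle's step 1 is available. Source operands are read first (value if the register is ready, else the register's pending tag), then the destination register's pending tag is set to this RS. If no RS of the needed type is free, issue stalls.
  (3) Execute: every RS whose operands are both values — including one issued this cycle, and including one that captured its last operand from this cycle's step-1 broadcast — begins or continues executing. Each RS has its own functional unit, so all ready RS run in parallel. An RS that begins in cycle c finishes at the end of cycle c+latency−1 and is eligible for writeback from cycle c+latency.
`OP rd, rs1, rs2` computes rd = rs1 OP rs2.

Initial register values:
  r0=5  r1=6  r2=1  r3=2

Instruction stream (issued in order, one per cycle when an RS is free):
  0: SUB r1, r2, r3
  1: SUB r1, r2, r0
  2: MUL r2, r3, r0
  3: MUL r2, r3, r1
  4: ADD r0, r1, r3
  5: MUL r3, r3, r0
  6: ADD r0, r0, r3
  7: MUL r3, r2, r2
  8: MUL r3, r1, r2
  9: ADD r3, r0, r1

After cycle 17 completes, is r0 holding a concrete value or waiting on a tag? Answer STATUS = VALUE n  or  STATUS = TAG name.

STATUS = VALUE -6

cycle 1: issue SUB r1<-Add1 // r0:5,r1:Add1,r2:1,r3:2
cycle 2: issue SUB r1<-Add2 // r0:5,r1:Add2,r2:1,r3:2
cycle 3: CDB Add1=-1; issue MUL r2<-Mul1 // r0:5,r1:Add2,r2:Mul1,r3:2
cycle 4: CDB Add2=-4; issue MUL r2<-Mul2 // r0:5,r1:-4,r2:Mul2,r3:2
cycle 5: issue ADD r0<-Add1 // r0:Add1,r1:-4,r2:Mul2,r3:2
cycle 6: stall // r0:Add1,r1:-4,r2:Mul2,r3:2
cycle 7: CDB Add1=-2; stall // r0:-2,r1:-4,r2:Mul2,r3:2
cycle 8: CDB Mul1=10; issue MUL r3<-Mul1 // r0:-2,r1:-4,r2:Mul2,r3:Mul1
cycle 9: CDB Mul2=-8; issue ADD r0<-Add1 // r0:Add1,r1:-4,r2:-8,r3:Mul1
cycle 10: issue MUL r3<-Mul2 // r0:Add1,r1:-4,r2:-8,r3:Mul2
cycle 11: stall // r0:Add1,r1:-4,r2:-8,r3:Mul2
cycle 12: CDB Mul1=-4; issue MUL r3<-Mul1 // r0:Add1,r1:-4,r2:-8,r3:Mul1
cycle 13: issue ADD r3<-Add2 // r0:Add1,r1:-4,r2:-8,r3:Add2
cycle 14: CDB Add1=-6 // r0:-6,r1:-4,r2:-8,r3:Add2
cycle 15: CDB Mul2=64 // r0:-6,r1:-4,r2:-8,r3:Add2
cycle 16: CDB Add2=-10 // r0:-6,r1:-4,r2:-8,r3:-10
cycle 17: CDB Mul1=32 // r0:-6,r1:-4,r2:-8,r3:-10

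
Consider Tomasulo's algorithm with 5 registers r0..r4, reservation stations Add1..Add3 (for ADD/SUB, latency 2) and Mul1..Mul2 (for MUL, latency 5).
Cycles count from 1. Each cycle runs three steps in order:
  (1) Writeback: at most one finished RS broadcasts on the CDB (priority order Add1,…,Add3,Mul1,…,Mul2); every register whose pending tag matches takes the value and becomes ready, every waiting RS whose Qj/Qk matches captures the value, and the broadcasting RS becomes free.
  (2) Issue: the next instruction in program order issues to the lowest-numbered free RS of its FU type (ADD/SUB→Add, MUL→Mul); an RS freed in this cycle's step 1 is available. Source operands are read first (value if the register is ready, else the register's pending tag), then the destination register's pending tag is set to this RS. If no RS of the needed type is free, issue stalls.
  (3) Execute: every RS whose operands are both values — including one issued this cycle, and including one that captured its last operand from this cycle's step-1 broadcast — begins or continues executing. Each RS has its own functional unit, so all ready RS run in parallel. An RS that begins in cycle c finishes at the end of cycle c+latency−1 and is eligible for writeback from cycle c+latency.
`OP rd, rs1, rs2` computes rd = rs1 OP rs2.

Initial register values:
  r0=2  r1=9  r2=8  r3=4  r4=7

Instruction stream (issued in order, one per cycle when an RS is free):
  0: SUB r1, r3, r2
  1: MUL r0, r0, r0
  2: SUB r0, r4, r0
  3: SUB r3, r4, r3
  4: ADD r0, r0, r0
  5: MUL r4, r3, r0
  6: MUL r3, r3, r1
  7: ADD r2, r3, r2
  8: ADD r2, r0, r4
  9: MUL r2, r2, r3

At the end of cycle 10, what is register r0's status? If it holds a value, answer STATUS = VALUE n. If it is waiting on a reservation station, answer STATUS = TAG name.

STATUS = TAG Add3

  c1: issue SUB r1<-Add1  regs: r0:2,r1:Add1,r2:8,r3:4,r4:7
  c2: issue MUL r0<-Mul1  regs: r0:Mul1,r1:Add1,r2:8,r3:4,r4:7
  c3: CDB Add1=-4; issue SUB r0<-Add1  regs: r0:Add1,r1:-4,r2:8,r3:4,r4:7
  c4: issue SUB r3<-Add2  regs: r0:Add1,r1:-4,r2:8,r3:Add2,r4:7
  c5: issue ADD r0<-Add3  regs: r0:Add3,r1:-4,r2:8,r3:Add2,r4:7
  c6: CDB Add2=3; issue MUL r4<-Mul2  regs: r0:Add3,r1:-4,r2:8,r3:3,r4:Mul2
  c7: CDB Mul1=4; issue MUL r3<-Mul1  regs: r0:Add3,r1:-4,r2:8,r3:Mul1,r4:Mul2
  c8: issue ADD r2<-Add2  regs: r0:Add3,r1:-4,r2:Add2,r3:Mul1,r4:Mul2
  c9: CDB Add1=3; issue ADD r2<-Add1  regs: r0:Add3,r1:-4,r2:Add1,r3:Mul1,r4:Mul2
  c10: stall  regs: r0:Add3,r1:-4,r2:Add1,r3:Mul1,r4:Mul2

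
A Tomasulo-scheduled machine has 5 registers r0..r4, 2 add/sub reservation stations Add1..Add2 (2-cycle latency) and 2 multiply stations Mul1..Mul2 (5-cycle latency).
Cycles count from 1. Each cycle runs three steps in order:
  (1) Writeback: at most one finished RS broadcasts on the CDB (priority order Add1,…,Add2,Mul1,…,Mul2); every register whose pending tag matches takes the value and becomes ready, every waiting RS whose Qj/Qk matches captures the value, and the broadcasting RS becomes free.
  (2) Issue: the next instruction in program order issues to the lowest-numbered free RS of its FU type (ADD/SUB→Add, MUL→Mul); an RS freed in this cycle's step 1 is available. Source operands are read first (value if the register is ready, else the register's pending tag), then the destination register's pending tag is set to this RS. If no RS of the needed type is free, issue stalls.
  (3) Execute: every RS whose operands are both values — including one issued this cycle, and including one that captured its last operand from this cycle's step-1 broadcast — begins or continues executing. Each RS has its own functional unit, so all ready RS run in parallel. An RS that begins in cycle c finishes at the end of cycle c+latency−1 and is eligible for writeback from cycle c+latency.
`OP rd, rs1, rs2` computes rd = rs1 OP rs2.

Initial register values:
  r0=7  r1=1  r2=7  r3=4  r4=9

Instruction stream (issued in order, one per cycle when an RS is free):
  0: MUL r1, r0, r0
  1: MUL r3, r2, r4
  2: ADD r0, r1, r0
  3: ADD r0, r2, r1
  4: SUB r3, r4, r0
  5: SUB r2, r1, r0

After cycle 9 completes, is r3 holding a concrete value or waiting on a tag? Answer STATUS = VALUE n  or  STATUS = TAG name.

cycle 1: issue MUL r1<-Mul1 // r0:7,r1:Mul1,r2:7,r3:4,r4:9
cycle 2: issue MUL r3<-Mul2 // r0:7,r1:Mul1,r2:7,r3:Mul2,r4:9
cycle 3: issue ADD r0<-Add1 // r0:Add1,r1:Mul1,r2:7,r3:Mul2,r4:9
cycle 4: issue ADD r0<-Add2 // r0:Add2,r1:Mul1,r2:7,r3:Mul2,r4:9
cycle 5: stall // r0:Add2,r1:Mul1,r2:7,r3:Mul2,r4:9
cycle 6: CDB Mul1=49; stall // r0:Add2,r1:49,r2:7,r3:Mul2,r4:9
cycle 7: CDB Mul2=63; stall // r0:Add2,r1:49,r2:7,r3:63,r4:9
cycle 8: CDB Add1=56; issue SUB r3<-Add1 // r0:Add2,r1:49,r2:7,r3:Add1,r4:9
cycle 9: CDB Add2=56; issue SUB r2<-Add2 // r0:56,r1:49,r2:Add2,r3:Add1,r4:9

STATUS = TAG Add1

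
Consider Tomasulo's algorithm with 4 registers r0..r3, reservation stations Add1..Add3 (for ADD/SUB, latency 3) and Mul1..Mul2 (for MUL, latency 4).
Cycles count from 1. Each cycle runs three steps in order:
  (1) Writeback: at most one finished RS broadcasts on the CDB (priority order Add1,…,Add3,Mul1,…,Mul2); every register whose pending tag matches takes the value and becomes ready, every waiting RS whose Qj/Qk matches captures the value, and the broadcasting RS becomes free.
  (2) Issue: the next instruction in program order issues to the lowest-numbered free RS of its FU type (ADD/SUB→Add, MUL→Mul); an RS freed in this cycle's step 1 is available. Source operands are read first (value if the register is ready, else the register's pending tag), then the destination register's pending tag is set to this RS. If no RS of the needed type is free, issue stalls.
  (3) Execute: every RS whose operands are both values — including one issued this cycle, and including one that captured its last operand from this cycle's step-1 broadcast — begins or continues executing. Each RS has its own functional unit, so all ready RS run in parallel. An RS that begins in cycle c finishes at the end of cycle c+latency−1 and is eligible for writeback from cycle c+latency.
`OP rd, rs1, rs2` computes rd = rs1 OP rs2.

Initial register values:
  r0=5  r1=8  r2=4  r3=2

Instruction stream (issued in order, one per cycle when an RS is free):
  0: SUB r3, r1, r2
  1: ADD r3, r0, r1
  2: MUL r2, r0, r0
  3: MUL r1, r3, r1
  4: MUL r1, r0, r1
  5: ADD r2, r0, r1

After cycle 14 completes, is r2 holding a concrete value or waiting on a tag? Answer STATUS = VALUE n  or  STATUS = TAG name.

STATUS = TAG Add1

c1: issue SUB r3<-Add1 | r0:5,r1:8,r2:4,r3:Add1
c2: issue ADD r3<-Add2 | r0:5,r1:8,r2:4,r3:Add2
c3: issue MUL r2<-Mul1 | r0:5,r1:8,r2:Mul1,r3:Add2
c4: CDB Add1=4; issue MUL r1<-Mul2 | r0:5,r1:Mul2,r2:Mul1,r3:Add2
c5: CDB Add2=13; stall | r0:5,r1:Mul2,r2:Mul1,r3:13
c6: stall | r0:5,r1:Mul2,r2:Mul1,r3:13
c7: CDB Mul1=25; issue MUL r1<-Mul1 | r0:5,r1:Mul1,r2:25,r3:13
c8: issue ADD r2<-Add1 | r0:5,r1:Mul1,r2:Add1,r3:13
c9: CDB Mul2=104 | r0:5,r1:Mul1,r2:Add1,r3:13
c10: - | r0:5,r1:Mul1,r2:Add1,r3:13
c11: - | r0:5,r1:Mul1,r2:Add1,r3:13
c12: - | r0:5,r1:Mul1,r2:Add1,r3:13
c13: CDB Mul1=520 | r0:5,r1:520,r2:Add1,r3:13
c14: - | r0:5,r1:520,r2:Add1,r3:13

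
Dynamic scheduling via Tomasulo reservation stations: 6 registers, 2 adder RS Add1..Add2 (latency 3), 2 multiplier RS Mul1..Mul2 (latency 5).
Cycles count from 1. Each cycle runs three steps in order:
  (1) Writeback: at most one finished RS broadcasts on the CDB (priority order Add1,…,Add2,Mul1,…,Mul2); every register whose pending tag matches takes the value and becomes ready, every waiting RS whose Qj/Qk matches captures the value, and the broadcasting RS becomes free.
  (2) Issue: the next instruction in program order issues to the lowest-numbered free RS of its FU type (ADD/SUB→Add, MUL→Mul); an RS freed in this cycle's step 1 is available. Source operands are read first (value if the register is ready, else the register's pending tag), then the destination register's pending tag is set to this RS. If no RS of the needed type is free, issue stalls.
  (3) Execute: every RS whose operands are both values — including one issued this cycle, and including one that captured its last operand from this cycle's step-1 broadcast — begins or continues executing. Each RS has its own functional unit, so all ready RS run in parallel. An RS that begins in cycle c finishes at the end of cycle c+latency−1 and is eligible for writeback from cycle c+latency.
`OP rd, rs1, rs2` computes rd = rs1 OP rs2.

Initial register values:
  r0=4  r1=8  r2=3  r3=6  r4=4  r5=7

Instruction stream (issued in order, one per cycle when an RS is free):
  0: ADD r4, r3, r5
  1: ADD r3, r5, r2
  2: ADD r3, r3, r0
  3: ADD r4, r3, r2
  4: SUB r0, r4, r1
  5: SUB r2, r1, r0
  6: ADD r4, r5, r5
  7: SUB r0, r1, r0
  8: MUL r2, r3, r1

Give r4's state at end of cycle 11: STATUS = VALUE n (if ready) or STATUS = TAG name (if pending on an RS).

cycle 1: issue ADD r4<-Add1 // r0:4,r1:8,r2:3,r3:6,r4:Add1,r5:7
cycle 2: issue ADD r3<-Add2 // r0:4,r1:8,r2:3,r3:Add2,r4:Add1,r5:7
cycle 3: stall // r0:4,r1:8,r2:3,r3:Add2,r4:Add1,r5:7
cycle 4: CDB Add1=13; issue ADD r3<-Add1 // r0:4,r1:8,r2:3,r3:Add1,r4:13,r5:7
cycle 5: CDB Add2=10; issue ADD r4<-Add2 // r0:4,r1:8,r2:3,r3:Add1,r4:Add2,r5:7
cycle 6: stall // r0:4,r1:8,r2:3,r3:Add1,r4:Add2,r5:7
cycle 7: stall // r0:4,r1:8,r2:3,r3:Add1,r4:Add2,r5:7
cycle 8: CDB Add1=14; issue SUB r0<-Add1 // r0:Add1,r1:8,r2:3,r3:14,r4:Add2,r5:7
cycle 9: stall // r0:Add1,r1:8,r2:3,r3:14,r4:Add2,r5:7
cycle 10: stall // r0:Add1,r1:8,r2:3,r3:14,r4:Add2,r5:7
cycle 11: CDB Add2=17; issue SUB r2<-Add2 // r0:Add1,r1:8,r2:Add2,r3:14,r4:17,r5:7

STATUS = VALUE 17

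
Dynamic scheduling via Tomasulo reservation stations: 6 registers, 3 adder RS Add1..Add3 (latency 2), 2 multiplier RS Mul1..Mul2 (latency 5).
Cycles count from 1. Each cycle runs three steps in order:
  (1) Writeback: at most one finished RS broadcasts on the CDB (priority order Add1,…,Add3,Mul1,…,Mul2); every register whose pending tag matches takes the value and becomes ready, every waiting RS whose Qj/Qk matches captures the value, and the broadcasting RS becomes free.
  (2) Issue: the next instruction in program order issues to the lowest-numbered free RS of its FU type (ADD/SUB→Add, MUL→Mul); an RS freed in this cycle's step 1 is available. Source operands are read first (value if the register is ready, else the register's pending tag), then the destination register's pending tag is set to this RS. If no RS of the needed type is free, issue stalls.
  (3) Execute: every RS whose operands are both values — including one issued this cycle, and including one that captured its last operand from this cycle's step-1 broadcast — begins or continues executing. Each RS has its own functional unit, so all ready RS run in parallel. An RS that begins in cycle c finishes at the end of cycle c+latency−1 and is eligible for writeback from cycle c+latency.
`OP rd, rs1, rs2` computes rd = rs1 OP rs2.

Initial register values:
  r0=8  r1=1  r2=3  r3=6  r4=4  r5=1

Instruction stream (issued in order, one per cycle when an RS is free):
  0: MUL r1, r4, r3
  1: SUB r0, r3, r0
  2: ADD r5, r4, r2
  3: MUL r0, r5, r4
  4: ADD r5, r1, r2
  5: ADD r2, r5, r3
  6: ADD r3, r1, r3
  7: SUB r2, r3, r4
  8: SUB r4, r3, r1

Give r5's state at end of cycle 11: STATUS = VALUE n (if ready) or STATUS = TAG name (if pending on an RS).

cycle 1: issue MUL r1<-Mul1 // r0:8,r1:Mul1,r2:3,r3:6,r4:4,r5:1
cycle 2: issue SUB r0<-Add1 // r0:Add1,r1:Mul1,r2:3,r3:6,r4:4,r5:1
cycle 3: issue ADD r5<-Add2 // r0:Add1,r1:Mul1,r2:3,r3:6,r4:4,r5:Add2
cycle 4: CDB Add1=-2; issue MUL r0<-Mul2 // r0:Mul2,r1:Mul1,r2:3,r3:6,r4:4,r5:Add2
cycle 5: CDB Add2=7; issue ADD r5<-Add1 // r0:Mul2,r1:Mul1,r2:3,r3:6,r4:4,r5:Add1
cycle 6: CDB Mul1=24; issue ADD r2<-Add2 // r0:Mul2,r1:24,r2:Add2,r3:6,r4:4,r5:Add1
cycle 7: issue ADD r3<-Add3 // r0:Mul2,r1:24,r2:Add2,r3:Add3,r4:4,r5:Add1
cycle 8: CDB Add1=27; issue SUB r2<-Add1 // r0:Mul2,r1:24,r2:Add1,r3:Add3,r4:4,r5:27
cycle 9: CDB Add3=30; issue SUB r4<-Add3 // r0:Mul2,r1:24,r2:Add1,r3:30,r4:Add3,r5:27
cycle 10: CDB Add2=33 // r0:Mul2,r1:24,r2:Add1,r3:30,r4:Add3,r5:27
cycle 11: CDB Add1=26 // r0:Mul2,r1:24,r2:26,r3:30,r4:Add3,r5:27

STATUS = VALUE 27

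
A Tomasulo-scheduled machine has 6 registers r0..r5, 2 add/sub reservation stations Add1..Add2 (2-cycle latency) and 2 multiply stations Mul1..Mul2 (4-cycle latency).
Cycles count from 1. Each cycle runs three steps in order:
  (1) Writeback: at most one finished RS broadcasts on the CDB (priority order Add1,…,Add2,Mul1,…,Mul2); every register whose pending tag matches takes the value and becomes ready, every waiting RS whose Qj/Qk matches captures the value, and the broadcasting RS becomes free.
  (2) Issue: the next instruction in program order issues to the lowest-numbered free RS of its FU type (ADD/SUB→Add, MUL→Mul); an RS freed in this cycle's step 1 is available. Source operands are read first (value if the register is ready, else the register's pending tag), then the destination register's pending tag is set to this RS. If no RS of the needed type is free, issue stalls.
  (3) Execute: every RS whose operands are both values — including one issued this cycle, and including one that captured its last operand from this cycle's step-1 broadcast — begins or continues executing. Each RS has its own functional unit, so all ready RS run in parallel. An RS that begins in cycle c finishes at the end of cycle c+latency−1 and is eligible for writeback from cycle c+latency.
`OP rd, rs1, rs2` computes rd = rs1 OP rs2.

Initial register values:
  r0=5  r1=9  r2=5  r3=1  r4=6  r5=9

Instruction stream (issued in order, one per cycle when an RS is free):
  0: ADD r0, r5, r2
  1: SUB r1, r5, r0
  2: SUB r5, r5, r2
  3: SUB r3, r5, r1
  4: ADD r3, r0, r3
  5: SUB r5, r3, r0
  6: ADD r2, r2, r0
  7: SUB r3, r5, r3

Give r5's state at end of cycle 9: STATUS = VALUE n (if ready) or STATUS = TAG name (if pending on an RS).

  c1: issue ADD r0<-Add1  regs: r0:Add1,r1:9,r2:5,r3:1,r4:6,r5:9
  c2: issue SUB r1<-Add2  regs: r0:Add1,r1:Add2,r2:5,r3:1,r4:6,r5:9
  c3: CDB Add1=14; issue SUB r5<-Add1  regs: r0:14,r1:Add2,r2:5,r3:1,r4:6,r5:Add1
  c4: stall  regs: r0:14,r1:Add2,r2:5,r3:1,r4:6,r5:Add1
  c5: CDB Add1=4; issue SUB r3<-Add1  regs: r0:14,r1:Add2,r2:5,r3:Add1,r4:6,r5:4
  c6: CDB Add2=-5; issue ADD r3<-Add2  regs: r0:14,r1:-5,r2:5,r3:Add2,r4:6,r5:4
  c7: stall  regs: r0:14,r1:-5,r2:5,r3:Add2,r4:6,r5:4
  c8: CDB Add1=9; issue SUB r5<-Add1  regs: r0:14,r1:-5,r2:5,r3:Add2,r4:6,r5:Add1
  c9: stall  regs: r0:14,r1:-5,r2:5,r3:Add2,r4:6,r5:Add1

STATUS = TAG Add1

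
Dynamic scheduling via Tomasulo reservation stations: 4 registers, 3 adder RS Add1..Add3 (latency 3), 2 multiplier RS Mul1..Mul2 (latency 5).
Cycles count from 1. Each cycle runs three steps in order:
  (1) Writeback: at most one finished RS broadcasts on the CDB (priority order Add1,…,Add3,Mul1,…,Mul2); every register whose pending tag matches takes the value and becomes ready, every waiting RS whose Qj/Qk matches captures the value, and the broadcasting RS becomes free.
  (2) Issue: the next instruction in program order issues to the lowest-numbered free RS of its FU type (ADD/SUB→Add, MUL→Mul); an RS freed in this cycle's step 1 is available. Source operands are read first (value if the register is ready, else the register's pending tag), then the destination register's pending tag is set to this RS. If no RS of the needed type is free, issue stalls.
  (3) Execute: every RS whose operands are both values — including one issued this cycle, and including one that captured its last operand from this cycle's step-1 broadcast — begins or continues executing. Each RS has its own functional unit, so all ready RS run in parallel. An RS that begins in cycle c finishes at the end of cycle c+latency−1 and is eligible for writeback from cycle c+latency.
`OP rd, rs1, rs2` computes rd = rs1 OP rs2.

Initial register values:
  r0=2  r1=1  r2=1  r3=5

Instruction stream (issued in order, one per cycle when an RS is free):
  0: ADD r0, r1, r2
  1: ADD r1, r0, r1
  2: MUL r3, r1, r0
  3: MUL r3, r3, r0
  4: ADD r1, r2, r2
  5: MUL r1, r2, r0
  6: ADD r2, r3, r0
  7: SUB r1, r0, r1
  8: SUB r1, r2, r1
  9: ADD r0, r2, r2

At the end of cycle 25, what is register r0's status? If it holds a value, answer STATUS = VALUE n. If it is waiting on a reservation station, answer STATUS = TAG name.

  c1: issue ADD r0<-Add1  regs: r0:Add1,r1:1,r2:1,r3:5
  c2: issue ADD r1<-Add2  regs: r0:Add1,r1:Add2,r2:1,r3:5
  c3: issue MUL r3<-Mul1  regs: r0:Add1,r1:Add2,r2:1,r3:Mul1
  c4: CDB Add1=2; issue MUL r3<-Mul2  regs: r0:2,r1:Add2,r2:1,r3:Mul2
  c5: issue ADD r1<-Add1  regs: r0:2,r1:Add1,r2:1,r3:Mul2
  c6: stall  regs: r0:2,r1:Add1,r2:1,r3:Mul2
  c7: CDB Add2=3; stall  regs: r0:2,r1:Add1,r2:1,r3:Mul2
  c8: CDB Add1=2; stall  regs: r0:2,r1:2,r2:1,r3:Mul2
  c9: stall  regs: r0:2,r1:2,r2:1,r3:Mul2
  c10: stall  regs: r0:2,r1:2,r2:1,r3:Mul2
  c11: stall  regs: r0:2,r1:2,r2:1,r3:Mul2
  c12: CDB Mul1=6; issue MUL r1<-Mul1  regs: r0:2,r1:Mul1,r2:1,r3:Mul2
  c13: issue ADD r2<-Add1  regs: r0:2,r1:Mul1,r2:Add1,r3:Mul2
  c14: issue SUB r1<-Add2  regs: r0:2,r1:Add2,r2:Add1,r3:Mul2
  c15: issue SUB r1<-Add3  regs: r0:2,r1:Add3,r2:Add1,r3:Mul2
  c16: stall  regs: r0:2,r1:Add3,r2:Add1,r3:Mul2
  c17: CDB Mul1=2; stall  regs: r0:2,r1:Add3,r2:Add1,r3:Mul2
  c18: CDB Mul2=12; stall  regs: r0:2,r1:Add3,r2:Add1,r3:12
  c19: stall  regs: r0:2,r1:Add3,r2:Add1,r3:12
  c20: CDB Add2=0; issue ADD r0<-Add2  regs: r0:Add2,r1:Add3,r2:Add1,r3:12
  c21: CDB Add1=14  regs: r0:Add2,r1:Add3,r2:14,r3:12
  c22: -  regs: r0:Add2,r1:Add3,r2:14,r3:12
  c23: -  regs: r0:Add2,r1:Add3,r2:14,r3:12
  c24: CDB Add2=28  regs: r0:28,r1:Add3,r2:14,r3:12
  c25: CDB Add3=14  regs: r0:28,r1:14,r2:14,r3:12

STATUS = VALUE 28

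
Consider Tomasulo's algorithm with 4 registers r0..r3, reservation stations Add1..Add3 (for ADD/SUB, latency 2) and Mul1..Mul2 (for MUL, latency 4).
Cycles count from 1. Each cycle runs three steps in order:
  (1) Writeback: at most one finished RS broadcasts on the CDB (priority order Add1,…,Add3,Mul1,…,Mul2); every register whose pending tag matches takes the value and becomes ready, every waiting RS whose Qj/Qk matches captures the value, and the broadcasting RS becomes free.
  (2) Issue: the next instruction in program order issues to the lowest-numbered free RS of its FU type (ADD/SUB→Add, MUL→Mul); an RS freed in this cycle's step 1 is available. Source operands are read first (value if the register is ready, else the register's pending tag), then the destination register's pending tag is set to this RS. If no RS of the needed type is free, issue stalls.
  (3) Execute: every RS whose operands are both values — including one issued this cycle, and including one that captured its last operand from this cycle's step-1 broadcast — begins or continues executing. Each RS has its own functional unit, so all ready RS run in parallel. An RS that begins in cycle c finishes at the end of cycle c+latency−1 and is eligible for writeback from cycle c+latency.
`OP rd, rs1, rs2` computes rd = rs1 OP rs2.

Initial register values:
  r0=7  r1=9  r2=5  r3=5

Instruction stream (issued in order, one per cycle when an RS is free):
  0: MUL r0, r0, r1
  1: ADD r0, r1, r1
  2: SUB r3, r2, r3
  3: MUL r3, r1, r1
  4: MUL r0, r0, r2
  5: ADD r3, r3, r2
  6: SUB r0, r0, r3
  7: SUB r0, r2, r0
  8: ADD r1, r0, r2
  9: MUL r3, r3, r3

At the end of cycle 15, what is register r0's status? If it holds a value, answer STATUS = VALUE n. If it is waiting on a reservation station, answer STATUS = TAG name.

  c1: issue MUL r0<-Mul1  regs: r0:Mul1,r1:9,r2:5,r3:5
  c2: issue ADD r0<-Add1  regs: r0:Add1,r1:9,r2:5,r3:5
  c3: issue SUB r3<-Add2  regs: r0:Add1,r1:9,r2:5,r3:Add2
  c4: CDB Add1=18; issue MUL r3<-Mul2  regs: r0:18,r1:9,r2:5,r3:Mul2
  c5: CDB Add2=0; stall  regs: r0:18,r1:9,r2:5,r3:Mul2
  c6: CDB Mul1=63; issue MUL r0<-Mul1  regs: r0:Mul1,r1:9,r2:5,r3:Mul2
  c7: issue ADD r3<-Add1  regs: r0:Mul1,r1:9,r2:5,r3:Add1
  c8: CDB Mul2=81; issue SUB r0<-Add2  regs: r0:Add2,r1:9,r2:5,r3:Add1
  c9: issue SUB r0<-Add3  regs: r0:Add3,r1:9,r2:5,r3:Add1
  c10: CDB Add1=86; issue ADD r1<-Add1  regs: r0:Add3,r1:Add1,r2:5,r3:86
  c11: CDB Mul1=90; issue MUL r3<-Mul1  regs: r0:Add3,r1:Add1,r2:5,r3:Mul1
  c12: -  regs: r0:Add3,r1:Add1,r2:5,r3:Mul1
  c13: CDB Add2=4  regs: r0:Add3,r1:Add1,r2:5,r3:Mul1
  c14: -  regs: r0:Add3,r1:Add1,r2:5,r3:Mul1
  c15: CDB Add3=1  regs: r0:1,r1:Add1,r2:5,r3:Mul1

STATUS = VALUE 1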